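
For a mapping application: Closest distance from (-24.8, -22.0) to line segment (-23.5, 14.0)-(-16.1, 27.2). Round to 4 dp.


Project P onto AB: t = 0 (clamped to [0,1])
Closest point on segment: (-23.5, 14)
Distance: 36.0235

36.0235


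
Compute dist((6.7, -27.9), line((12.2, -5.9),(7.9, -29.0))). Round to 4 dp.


|cross product| = 32.45
|line direction| = sqrt(552.1) = 23.4968
Distance = 32.45/sqrt(552.1) = 1.381

1.381


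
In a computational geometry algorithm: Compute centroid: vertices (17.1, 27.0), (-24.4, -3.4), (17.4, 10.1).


Centroid = ((x_A+x_B+x_C)/3, (y_A+y_B+y_C)/3)
= ((17.1+(-24.4)+17.4)/3, (27+(-3.4)+10.1)/3)
= (3.3667, 11.2333)

(3.3667, 11.2333)


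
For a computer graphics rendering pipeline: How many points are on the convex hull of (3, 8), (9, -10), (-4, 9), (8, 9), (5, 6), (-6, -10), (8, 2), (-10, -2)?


Convex hull vertices (CCW): (-10, -2), (-6, -10), (9, -10), (8, 9), (-4, 9)
Count = 5

5


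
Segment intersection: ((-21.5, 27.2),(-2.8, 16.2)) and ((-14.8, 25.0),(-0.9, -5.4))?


Cross products: d1=-173.1, d2=242.48, d3=32.56, d4=-383.02
d1*d2 < 0 and d3*d4 < 0? yes

Yes, they intersect


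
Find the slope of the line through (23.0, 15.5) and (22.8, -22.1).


slope = (y2-y1)/(x2-x1) = ((-22.1)-15.5)/(22.8-23) = (-37.6)/(-0.2) = 188

188


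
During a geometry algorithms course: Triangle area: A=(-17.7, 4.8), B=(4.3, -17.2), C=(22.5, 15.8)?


Area = |x_A(y_B-y_C) + x_B(y_C-y_A) + x_C(y_A-y_B)|/2
= |584.1 + 47.3 + 495|/2
= 1126.4/2 = 563.2

563.2


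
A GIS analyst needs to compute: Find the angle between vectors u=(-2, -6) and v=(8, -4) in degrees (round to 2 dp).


u.v = 8, |u| = sqrt(40) = 6.3246, |v| = sqrt(80) = 8.9443
cos(theta) = u.v/(|u||v|) = 8/sqrt(3200) = 0.141421
theta = acos(0.141421) = 81.87 degrees

81.87 degrees


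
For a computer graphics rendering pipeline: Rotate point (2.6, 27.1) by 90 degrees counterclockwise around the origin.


90° CCW: (x,y) -> (-y, x)
(2.6,27.1) -> (-27.1, 2.6)

(-27.1, 2.6)


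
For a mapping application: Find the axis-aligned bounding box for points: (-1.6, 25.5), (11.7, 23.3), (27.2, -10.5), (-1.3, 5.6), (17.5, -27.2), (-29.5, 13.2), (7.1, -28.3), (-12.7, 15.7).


x range: [-29.5, 27.2]
y range: [-28.3, 25.5]
Bounding box: (-29.5,-28.3) to (27.2,25.5)

(-29.5,-28.3) to (27.2,25.5)


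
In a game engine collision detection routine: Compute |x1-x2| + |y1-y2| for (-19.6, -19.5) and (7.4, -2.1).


|(-19.6)-7.4| + |(-19.5)-(-2.1)| = 27 + 17.4 = 44.4

44.4


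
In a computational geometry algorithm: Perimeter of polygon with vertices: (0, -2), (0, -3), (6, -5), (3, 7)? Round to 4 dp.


Sides: (0, -2)->(0, -3): sqrt(1) = 1, (0, -3)->(6, -5): sqrt(40) = 6.324555, (6, -5)->(3, 7): sqrt(153) = 12.369317, (3, 7)->(0, -2): sqrt(90) = 9.486833
Sum = 29.180705
Perimeter = 29.1807

29.1807


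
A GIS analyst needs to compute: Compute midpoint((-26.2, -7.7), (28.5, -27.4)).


M = (((-26.2)+28.5)/2, ((-7.7)+(-27.4))/2)
= (1.15, -17.55)

(1.15, -17.55)


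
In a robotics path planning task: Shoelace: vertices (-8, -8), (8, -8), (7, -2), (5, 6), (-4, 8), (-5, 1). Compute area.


Shoelace sum: ((-8)*(-8) - 8*(-8)) + (8*(-2) - 7*(-8)) + (7*6 - 5*(-2)) + (5*8 - (-4)*6) + ((-4)*1 - (-5)*8) + ((-5)*(-8) - (-8)*1)
= 368
Area = |368|/2 = 184

184


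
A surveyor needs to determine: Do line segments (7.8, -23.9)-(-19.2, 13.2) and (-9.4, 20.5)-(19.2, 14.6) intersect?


Cross products: d1=-1168.36, d2=-266.6, d3=-560.68, d4=-1462.44
d1*d2 < 0 and d3*d4 < 0? no

No, they don't intersect


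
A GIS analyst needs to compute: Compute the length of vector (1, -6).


|u| = sqrt(1^2 + (-6)^2) = sqrt(37) = 6.0828

6.0828


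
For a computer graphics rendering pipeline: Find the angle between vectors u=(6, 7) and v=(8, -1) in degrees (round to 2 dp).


u.v = 41, |u| = sqrt(85) = 9.2195, |v| = sqrt(65) = 8.0623
cos(theta) = u.v/(|u||v|) = 41/sqrt(5525) = 0.551592
theta = acos(0.551592) = 56.52 degrees

56.52 degrees


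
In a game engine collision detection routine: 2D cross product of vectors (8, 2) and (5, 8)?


u x v = u_x*v_y - u_y*v_x = 8*8 - 2*5
= 64 - 10 = 54

54


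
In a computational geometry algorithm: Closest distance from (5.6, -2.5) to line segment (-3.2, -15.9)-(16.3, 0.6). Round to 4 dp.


Project P onto AB: t = 0.6018 (clamped to [0,1])
Closest point on segment: (8.5359, -5.9697)
Distance: 4.5451

4.5451


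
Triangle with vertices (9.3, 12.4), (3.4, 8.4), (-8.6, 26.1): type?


Side lengths squared: AB^2=50.81, BC^2=457.29, CA^2=508.1
Sorted: [50.81, 457.29, 508.1]
By sides: Scalene, By angles: Right

Scalene, Right


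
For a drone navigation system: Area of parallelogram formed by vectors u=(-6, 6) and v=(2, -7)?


|u x v| = |(-6)*(-7) - 6*2|
= |42 - 12| = 30

30


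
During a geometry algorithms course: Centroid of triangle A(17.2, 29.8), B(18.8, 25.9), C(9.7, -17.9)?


Centroid = ((x_A+x_B+x_C)/3, (y_A+y_B+y_C)/3)
= ((17.2+18.8+9.7)/3, (29.8+25.9+(-17.9))/3)
= (15.2333, 12.6)

(15.2333, 12.6)


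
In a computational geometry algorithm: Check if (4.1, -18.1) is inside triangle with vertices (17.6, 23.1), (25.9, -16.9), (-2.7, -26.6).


Cross products: AB x AP = -881.96, BC x BP = -177.14, CA x CP = -165.41
All same sign? yes

Yes, inside


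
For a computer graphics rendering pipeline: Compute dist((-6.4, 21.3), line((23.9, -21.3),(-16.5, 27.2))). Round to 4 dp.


|cross product| = 251.49
|line direction| = sqrt(3984.41) = 63.1222
Distance = 251.49/sqrt(3984.41) = 3.9842

3.9842


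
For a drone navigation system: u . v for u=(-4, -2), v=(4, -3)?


u . v = u_x*v_x + u_y*v_y = (-4)*4 + (-2)*(-3)
= (-16) + 6 = -10

-10


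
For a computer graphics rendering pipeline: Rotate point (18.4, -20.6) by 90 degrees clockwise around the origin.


90° CW: (x,y) -> (y, -x)
(18.4,-20.6) -> (-20.6, -18.4)

(-20.6, -18.4)


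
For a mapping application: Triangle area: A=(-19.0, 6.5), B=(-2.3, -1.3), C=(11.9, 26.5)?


Area = |x_A(y_B-y_C) + x_B(y_C-y_A) + x_C(y_A-y_B)|/2
= |528.2 + (-46) + 92.82|/2
= 575.02/2 = 287.51

287.51


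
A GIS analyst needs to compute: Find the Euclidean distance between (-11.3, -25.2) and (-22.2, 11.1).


dx=-10.9, dy=36.3
d^2 = (-10.9)^2 + 36.3^2 = 1436.5
d = sqrt(1436.5) = 37.9012

37.9012


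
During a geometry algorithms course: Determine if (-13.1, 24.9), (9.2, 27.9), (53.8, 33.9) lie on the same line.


Cross product: (9.2-(-13.1))*(33.9-24.9) - (27.9-24.9)*(53.8-(-13.1))
= 0

Yes, collinear


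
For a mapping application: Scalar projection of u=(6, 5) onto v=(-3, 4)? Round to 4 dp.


u.v = 2, |v| = sqrt(25) = 5
Scalar projection = u.v / |v| = 2 / sqrt(25) = 0.4

0.4


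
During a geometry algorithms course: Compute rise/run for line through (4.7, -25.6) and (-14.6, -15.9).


slope = (y2-y1)/(x2-x1) = ((-15.9)-(-25.6))/((-14.6)-4.7) = 9.7/(-19.3) = -0.5026

-0.5026


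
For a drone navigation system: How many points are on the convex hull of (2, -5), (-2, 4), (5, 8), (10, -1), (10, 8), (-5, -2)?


Convex hull vertices (CCW): (-5, -2), (2, -5), (10, -1), (10, 8), (5, 8), (-2, 4)
Count = 6

6


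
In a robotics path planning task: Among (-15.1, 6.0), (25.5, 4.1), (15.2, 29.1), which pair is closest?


d(P0,P1) = 40.6444, d(P0,P2) = 38.1012, d(P1,P2) = 27.0387
Closest: P1 and P2

Closest pair: (25.5, 4.1) and (15.2, 29.1), distance = 27.0387


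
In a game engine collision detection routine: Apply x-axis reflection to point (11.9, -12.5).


Reflection over x-axis: (x,y) -> (x,-y)
(11.9, -12.5) -> (11.9, 12.5)

(11.9, 12.5)


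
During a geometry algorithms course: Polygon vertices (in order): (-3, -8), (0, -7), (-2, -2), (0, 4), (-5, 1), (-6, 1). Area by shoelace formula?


Shoelace sum: ((-3)*(-7) - 0*(-8)) + (0*(-2) - (-2)*(-7)) + ((-2)*4 - 0*(-2)) + (0*1 - (-5)*4) + ((-5)*1 - (-6)*1) + ((-6)*(-8) - (-3)*1)
= 71
Area = |71|/2 = 35.5

35.5


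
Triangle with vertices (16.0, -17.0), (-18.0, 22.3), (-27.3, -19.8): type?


Side lengths squared: AB^2=2700.49, BC^2=1858.9, CA^2=1882.73
Sorted: [1858.9, 1882.73, 2700.49]
By sides: Scalene, By angles: Acute

Scalene, Acute


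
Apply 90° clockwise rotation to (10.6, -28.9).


90° CW: (x,y) -> (y, -x)
(10.6,-28.9) -> (-28.9, -10.6)

(-28.9, -10.6)


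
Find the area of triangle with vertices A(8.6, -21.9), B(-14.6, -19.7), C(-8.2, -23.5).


Area = |x_A(y_B-y_C) + x_B(y_C-y_A) + x_C(y_A-y_B)|/2
= |32.68 + 23.36 + 18.04|/2
= 74.08/2 = 37.04

37.04


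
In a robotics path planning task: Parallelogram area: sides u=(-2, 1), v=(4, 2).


|u x v| = |(-2)*2 - 1*4|
= |(-4) - 4| = 8

8


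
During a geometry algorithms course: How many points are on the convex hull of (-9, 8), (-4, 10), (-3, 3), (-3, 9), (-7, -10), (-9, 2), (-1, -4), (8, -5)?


Convex hull vertices (CCW): (-9, 2), (-7, -10), (8, -5), (-3, 9), (-4, 10), (-9, 8)
Count = 6

6


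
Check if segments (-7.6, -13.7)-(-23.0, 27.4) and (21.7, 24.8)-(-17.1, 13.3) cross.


Cross products: d1=1156.85, d2=-614.93, d3=-1797.13, d4=-25.35
d1*d2 < 0 and d3*d4 < 0? no

No, they don't intersect


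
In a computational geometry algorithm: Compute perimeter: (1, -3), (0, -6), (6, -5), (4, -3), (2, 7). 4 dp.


Sides: (1, -3)->(0, -6): sqrt(10) = 3.162278, (0, -6)->(6, -5): sqrt(37) = 6.082763, (6, -5)->(4, -3): sqrt(8) = 2.828427, (4, -3)->(2, 7): sqrt(104) = 10.198039, (2, 7)->(1, -3): sqrt(101) = 10.049876
Sum = 32.321383
Perimeter = 32.3214

32.3214


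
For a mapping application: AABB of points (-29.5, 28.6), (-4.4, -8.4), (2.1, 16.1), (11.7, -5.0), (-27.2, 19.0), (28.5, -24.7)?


x range: [-29.5, 28.5]
y range: [-24.7, 28.6]
Bounding box: (-29.5,-24.7) to (28.5,28.6)

(-29.5,-24.7) to (28.5,28.6)


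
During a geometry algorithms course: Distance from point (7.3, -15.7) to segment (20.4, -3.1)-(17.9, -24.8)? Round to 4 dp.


Project P onto AB: t = 0.6417 (clamped to [0,1])
Closest point on segment: (18.7958, -17.0244)
Distance: 11.5718

11.5718


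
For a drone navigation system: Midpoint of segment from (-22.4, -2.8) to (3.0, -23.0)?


M = (((-22.4)+3)/2, ((-2.8)+(-23))/2)
= (-9.7, -12.9)

(-9.7, -12.9)


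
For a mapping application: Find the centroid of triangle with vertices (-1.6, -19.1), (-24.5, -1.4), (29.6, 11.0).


Centroid = ((x_A+x_B+x_C)/3, (y_A+y_B+y_C)/3)
= (((-1.6)+(-24.5)+29.6)/3, ((-19.1)+(-1.4)+11)/3)
= (1.1667, -3.1667)

(1.1667, -3.1667)


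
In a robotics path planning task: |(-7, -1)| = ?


|u| = sqrt((-7)^2 + (-1)^2) = sqrt(50) = 7.0711

7.0711


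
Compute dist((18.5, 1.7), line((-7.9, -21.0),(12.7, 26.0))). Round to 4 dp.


|cross product| = 773.18
|line direction| = sqrt(2633.36) = 51.3163
Distance = 773.18/sqrt(2633.36) = 15.067

15.067


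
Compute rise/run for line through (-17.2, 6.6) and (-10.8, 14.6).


slope = (y2-y1)/(x2-x1) = (14.6-6.6)/((-10.8)-(-17.2)) = 8/6.4 = 1.25

1.25


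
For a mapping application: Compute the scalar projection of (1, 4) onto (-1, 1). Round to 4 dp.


u.v = 3, |v| = sqrt(2) = 1.4142
Scalar projection = u.v / |v| = 3 / sqrt(2) = 2.1213

2.1213


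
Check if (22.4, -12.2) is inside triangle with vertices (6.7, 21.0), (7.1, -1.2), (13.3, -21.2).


Cross products: AB x AP = 335.26, BC x BP = 237.8, CA x CP = -443.42
All same sign? no

No, outside


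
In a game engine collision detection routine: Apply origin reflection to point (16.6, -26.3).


Reflection over origin: (x,y) -> (-x,-y)
(16.6, -26.3) -> (-16.6, 26.3)

(-16.6, 26.3)


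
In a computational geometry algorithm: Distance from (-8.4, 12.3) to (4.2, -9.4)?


dx=12.6, dy=-21.7
d^2 = 12.6^2 + (-21.7)^2 = 629.65
d = sqrt(629.65) = 25.0928

25.0928


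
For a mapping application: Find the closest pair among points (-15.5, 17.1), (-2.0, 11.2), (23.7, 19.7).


d(P0,P1) = 14.733, d(P0,P2) = 39.2861, d(P1,P2) = 27.0692
Closest: P0 and P1

Closest pair: (-15.5, 17.1) and (-2.0, 11.2), distance = 14.733


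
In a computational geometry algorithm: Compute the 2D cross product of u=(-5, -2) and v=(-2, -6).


u x v = u_x*v_y - u_y*v_x = (-5)*(-6) - (-2)*(-2)
= 30 - 4 = 26

26


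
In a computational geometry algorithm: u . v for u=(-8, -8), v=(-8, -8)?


u . v = u_x*v_x + u_y*v_y = (-8)*(-8) + (-8)*(-8)
= 64 + 64 = 128

128


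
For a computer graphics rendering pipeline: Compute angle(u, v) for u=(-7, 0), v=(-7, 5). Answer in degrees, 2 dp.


u.v = 49, |u| = sqrt(49) = 7, |v| = sqrt(74) = 8.6023
cos(theta) = u.v/(|u||v|) = 49/sqrt(3626) = 0.813733
theta = acos(0.813733) = 35.54 degrees

35.54 degrees


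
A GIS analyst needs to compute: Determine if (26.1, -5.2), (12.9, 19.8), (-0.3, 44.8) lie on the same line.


Cross product: (12.9-26.1)*(44.8-(-5.2)) - (19.8-(-5.2))*((-0.3)-26.1)
= 0

Yes, collinear


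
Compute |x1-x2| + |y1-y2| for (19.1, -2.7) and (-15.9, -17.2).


|19.1-(-15.9)| + |(-2.7)-(-17.2)| = 35 + 14.5 = 49.5

49.5


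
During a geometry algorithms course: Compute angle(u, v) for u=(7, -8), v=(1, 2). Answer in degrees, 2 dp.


u.v = -9, |u| = sqrt(113) = 10.6301, |v| = sqrt(5) = 2.2361
cos(theta) = u.v/(|u||v|) = -9/sqrt(565) = -0.378633
theta = acos(-0.378633) = 112.25 degrees

112.25 degrees


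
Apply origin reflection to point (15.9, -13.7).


Reflection over origin: (x,y) -> (-x,-y)
(15.9, -13.7) -> (-15.9, 13.7)

(-15.9, 13.7)


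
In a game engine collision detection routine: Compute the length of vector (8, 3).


|u| = sqrt(8^2 + 3^2) = sqrt(73) = 8.544

8.544


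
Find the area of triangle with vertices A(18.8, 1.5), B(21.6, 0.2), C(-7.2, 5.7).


Area = |x_A(y_B-y_C) + x_B(y_C-y_A) + x_C(y_A-y_B)|/2
= |(-103.4) + 90.72 + (-9.36)|/2
= 22.04/2 = 11.02

11.02


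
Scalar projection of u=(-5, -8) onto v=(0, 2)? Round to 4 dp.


u.v = -16, |v| = sqrt(4) = 2
Scalar projection = u.v / |v| = -16 / sqrt(4) = -8

-8


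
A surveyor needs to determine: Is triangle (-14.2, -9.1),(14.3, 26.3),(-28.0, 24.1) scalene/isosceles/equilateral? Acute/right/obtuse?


Side lengths squared: AB^2=2065.41, BC^2=1794.13, CA^2=1292.68
Sorted: [1292.68, 1794.13, 2065.41]
By sides: Scalene, By angles: Acute

Scalene, Acute


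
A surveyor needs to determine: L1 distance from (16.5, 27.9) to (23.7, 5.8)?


|16.5-23.7| + |27.9-5.8| = 7.2 + 22.1 = 29.3

29.3


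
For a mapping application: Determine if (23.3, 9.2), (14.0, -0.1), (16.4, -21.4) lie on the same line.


Cross product: (14-23.3)*((-21.4)-9.2) - ((-0.1)-9.2)*(16.4-23.3)
= 220.41

No, not collinear


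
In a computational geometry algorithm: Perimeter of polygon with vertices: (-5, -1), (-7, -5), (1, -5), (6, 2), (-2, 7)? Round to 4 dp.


Sides: (-5, -1)->(-7, -5): sqrt(20) = 4.472136, (-7, -5)->(1, -5): sqrt(64) = 8, (1, -5)->(6, 2): sqrt(74) = 8.602325, (6, 2)->(-2, 7): sqrt(89) = 9.433981, (-2, 7)->(-5, -1): sqrt(73) = 8.544004
Sum = 39.052446
Perimeter = 39.0524

39.0524


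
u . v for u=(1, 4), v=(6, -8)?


u . v = u_x*v_x + u_y*v_y = 1*6 + 4*(-8)
= 6 + (-32) = -26

-26


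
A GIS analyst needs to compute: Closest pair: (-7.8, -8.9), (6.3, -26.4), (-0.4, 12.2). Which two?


d(P0,P1) = 22.4735, d(P0,P2) = 22.36, d(P1,P2) = 39.1772
Closest: P0 and P2

Closest pair: (-7.8, -8.9) and (-0.4, 12.2), distance = 22.36


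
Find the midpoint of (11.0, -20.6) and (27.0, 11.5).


M = ((11+27)/2, ((-20.6)+11.5)/2)
= (19, -4.55)

(19, -4.55)


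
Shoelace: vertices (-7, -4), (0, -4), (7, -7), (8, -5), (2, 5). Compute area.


Shoelace sum: ((-7)*(-4) - 0*(-4)) + (0*(-7) - 7*(-4)) + (7*(-5) - 8*(-7)) + (8*5 - 2*(-5)) + (2*(-4) - (-7)*5)
= 154
Area = |154|/2 = 77

77


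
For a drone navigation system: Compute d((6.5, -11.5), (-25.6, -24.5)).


dx=-32.1, dy=-13
d^2 = (-32.1)^2 + (-13)^2 = 1199.41
d = sqrt(1199.41) = 34.6325

34.6325


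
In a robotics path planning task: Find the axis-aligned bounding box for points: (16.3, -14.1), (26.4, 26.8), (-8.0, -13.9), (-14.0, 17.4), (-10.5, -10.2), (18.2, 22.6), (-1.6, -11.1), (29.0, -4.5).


x range: [-14, 29]
y range: [-14.1, 26.8]
Bounding box: (-14,-14.1) to (29,26.8)

(-14,-14.1) to (29,26.8)


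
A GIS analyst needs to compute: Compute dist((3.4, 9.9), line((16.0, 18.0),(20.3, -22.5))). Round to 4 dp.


|cross product| = 545.13
|line direction| = sqrt(1658.74) = 40.7276
Distance = 545.13/sqrt(1658.74) = 13.3848

13.3848


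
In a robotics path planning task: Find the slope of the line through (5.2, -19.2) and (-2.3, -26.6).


slope = (y2-y1)/(x2-x1) = ((-26.6)-(-19.2))/((-2.3)-5.2) = (-7.4)/(-7.5) = 0.9867

0.9867


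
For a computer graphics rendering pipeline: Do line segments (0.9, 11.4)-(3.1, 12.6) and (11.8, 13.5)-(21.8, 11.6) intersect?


Cross products: d1=-41.71, d2=-25.53, d3=-8.46, d4=-24.64
d1*d2 < 0 and d3*d4 < 0? no

No, they don't intersect


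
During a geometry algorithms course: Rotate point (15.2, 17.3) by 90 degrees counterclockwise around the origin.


90° CCW: (x,y) -> (-y, x)
(15.2,17.3) -> (-17.3, 15.2)

(-17.3, 15.2)


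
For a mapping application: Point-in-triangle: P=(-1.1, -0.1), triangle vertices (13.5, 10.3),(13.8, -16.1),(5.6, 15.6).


Cross products: AB x AP = -388.56, BC x BP = 341.13, CA x CP = -159.54
All same sign? no

No, outside


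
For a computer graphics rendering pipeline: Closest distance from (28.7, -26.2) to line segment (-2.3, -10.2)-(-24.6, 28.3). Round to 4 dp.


Project P onto AB: t = 0 (clamped to [0,1])
Closest point on segment: (-2.3, -10.2)
Distance: 34.8855

34.8855


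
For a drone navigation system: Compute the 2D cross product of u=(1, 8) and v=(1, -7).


u x v = u_x*v_y - u_y*v_x = 1*(-7) - 8*1
= (-7) - 8 = -15

-15


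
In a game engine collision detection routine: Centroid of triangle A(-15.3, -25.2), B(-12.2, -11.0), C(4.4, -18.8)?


Centroid = ((x_A+x_B+x_C)/3, (y_A+y_B+y_C)/3)
= (((-15.3)+(-12.2)+4.4)/3, ((-25.2)+(-11)+(-18.8))/3)
= (-7.7, -18.3333)

(-7.7, -18.3333)


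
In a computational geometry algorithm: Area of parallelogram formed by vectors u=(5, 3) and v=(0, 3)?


|u x v| = |5*3 - 3*0|
= |15 - 0| = 15

15


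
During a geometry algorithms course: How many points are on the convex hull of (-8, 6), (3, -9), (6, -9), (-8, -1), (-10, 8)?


Convex hull vertices (CCW): (-10, 8), (-8, -1), (3, -9), (6, -9), (-8, 6)
Count = 5

5


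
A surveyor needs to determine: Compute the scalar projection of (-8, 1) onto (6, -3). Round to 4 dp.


u.v = -51, |v| = sqrt(45) = 6.7082
Scalar projection = u.v / |v| = -51 / sqrt(45) = -7.6026

-7.6026


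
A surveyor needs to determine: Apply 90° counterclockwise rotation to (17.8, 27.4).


90° CCW: (x,y) -> (-y, x)
(17.8,27.4) -> (-27.4, 17.8)

(-27.4, 17.8)


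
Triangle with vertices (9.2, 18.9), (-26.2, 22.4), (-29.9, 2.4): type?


Side lengths squared: AB^2=1265.41, BC^2=413.69, CA^2=1801.06
Sorted: [413.69, 1265.41, 1801.06]
By sides: Scalene, By angles: Obtuse

Scalene, Obtuse


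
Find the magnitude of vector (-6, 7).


|u| = sqrt((-6)^2 + 7^2) = sqrt(85) = 9.2195

9.2195


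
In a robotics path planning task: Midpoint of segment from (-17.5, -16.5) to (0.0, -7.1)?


M = (((-17.5)+0)/2, ((-16.5)+(-7.1))/2)
= (-8.75, -11.8)

(-8.75, -11.8)


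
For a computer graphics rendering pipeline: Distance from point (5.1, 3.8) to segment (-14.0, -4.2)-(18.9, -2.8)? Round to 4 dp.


Project P onto AB: t = 0.5898 (clamped to [0,1])
Closest point on segment: (5.4053, -3.3742)
Distance: 7.1807

7.1807


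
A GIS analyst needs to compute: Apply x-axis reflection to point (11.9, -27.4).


Reflection over x-axis: (x,y) -> (x,-y)
(11.9, -27.4) -> (11.9, 27.4)

(11.9, 27.4)


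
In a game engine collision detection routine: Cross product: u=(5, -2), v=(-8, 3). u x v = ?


u x v = u_x*v_y - u_y*v_x = 5*3 - (-2)*(-8)
= 15 - 16 = -1

-1


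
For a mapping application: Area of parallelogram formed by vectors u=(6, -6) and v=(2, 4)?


|u x v| = |6*4 - (-6)*2|
= |24 - (-12)| = 36

36


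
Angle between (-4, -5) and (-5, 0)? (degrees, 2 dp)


u.v = 20, |u| = sqrt(41) = 6.4031, |v| = sqrt(25) = 5
cos(theta) = u.v/(|u||v|) = 20/sqrt(1025) = 0.624695
theta = acos(0.624695) = 51.34 degrees

51.34 degrees


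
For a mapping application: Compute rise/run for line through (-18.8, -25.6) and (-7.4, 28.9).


slope = (y2-y1)/(x2-x1) = (28.9-(-25.6))/((-7.4)-(-18.8)) = 54.5/11.4 = 4.7807

4.7807


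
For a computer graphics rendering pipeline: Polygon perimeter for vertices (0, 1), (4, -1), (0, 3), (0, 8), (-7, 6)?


Sides: (0, 1)->(4, -1): sqrt(20) = 4.472136, (4, -1)->(0, 3): sqrt(32) = 5.656854, (0, 3)->(0, 8): sqrt(25) = 5, (0, 8)->(-7, 6): sqrt(53) = 7.28011, (-7, 6)->(0, 1): sqrt(74) = 8.602325
Sum = 31.011425
Perimeter = 31.0114

31.0114


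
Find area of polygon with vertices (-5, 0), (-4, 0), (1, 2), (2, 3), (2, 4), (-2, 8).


Shoelace sum: ((-5)*0 - (-4)*0) + ((-4)*2 - 1*0) + (1*3 - 2*2) + (2*4 - 2*3) + (2*8 - (-2)*4) + ((-2)*0 - (-5)*8)
= 57
Area = |57|/2 = 28.5

28.5


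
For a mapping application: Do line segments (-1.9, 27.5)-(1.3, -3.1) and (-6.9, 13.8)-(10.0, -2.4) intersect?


Cross products: d1=312.53, d2=-152.77, d3=-196.84, d4=268.46
d1*d2 < 0 and d3*d4 < 0? yes

Yes, they intersect


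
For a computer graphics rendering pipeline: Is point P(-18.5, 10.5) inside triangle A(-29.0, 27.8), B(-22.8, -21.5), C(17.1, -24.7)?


Cross products: AB x AP = 410.39, BC x BP = 1290.56, CA x CP = 246.28
All same sign? yes

Yes, inside


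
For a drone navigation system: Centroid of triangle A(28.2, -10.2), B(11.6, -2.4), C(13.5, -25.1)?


Centroid = ((x_A+x_B+x_C)/3, (y_A+y_B+y_C)/3)
= ((28.2+11.6+13.5)/3, ((-10.2)+(-2.4)+(-25.1))/3)
= (17.7667, -12.5667)

(17.7667, -12.5667)


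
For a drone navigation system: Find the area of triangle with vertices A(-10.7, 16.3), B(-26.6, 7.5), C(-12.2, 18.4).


Area = |x_A(y_B-y_C) + x_B(y_C-y_A) + x_C(y_A-y_B)|/2
= |116.63 + (-55.86) + (-107.36)|/2
= 46.59/2 = 23.295

23.295


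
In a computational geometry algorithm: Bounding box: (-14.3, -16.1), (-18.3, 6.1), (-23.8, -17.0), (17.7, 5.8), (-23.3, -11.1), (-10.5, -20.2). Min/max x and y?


x range: [-23.8, 17.7]
y range: [-20.2, 6.1]
Bounding box: (-23.8,-20.2) to (17.7,6.1)

(-23.8,-20.2) to (17.7,6.1)


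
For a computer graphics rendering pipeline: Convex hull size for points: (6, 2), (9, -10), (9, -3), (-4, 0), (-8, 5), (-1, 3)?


Convex hull vertices (CCW): (-8, 5), (-4, 0), (9, -10), (9, -3), (6, 2)
Count = 5

5


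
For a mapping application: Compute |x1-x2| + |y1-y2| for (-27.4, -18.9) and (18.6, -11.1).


|(-27.4)-18.6| + |(-18.9)-(-11.1)| = 46 + 7.8 = 53.8

53.8


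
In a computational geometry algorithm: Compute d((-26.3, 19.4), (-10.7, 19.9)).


dx=15.6, dy=0.5
d^2 = 15.6^2 + 0.5^2 = 243.61
d = sqrt(243.61) = 15.608

15.608


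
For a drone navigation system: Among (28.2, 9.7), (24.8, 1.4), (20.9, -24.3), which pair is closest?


d(P0,P1) = 8.9694, d(P0,P2) = 34.7748, d(P1,P2) = 25.9942
Closest: P0 and P1

Closest pair: (28.2, 9.7) and (24.8, 1.4), distance = 8.9694


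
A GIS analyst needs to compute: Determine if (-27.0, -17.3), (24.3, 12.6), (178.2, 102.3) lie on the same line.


Cross product: (24.3-(-27))*(102.3-(-17.3)) - (12.6-(-17.3))*(178.2-(-27))
= 0

Yes, collinear


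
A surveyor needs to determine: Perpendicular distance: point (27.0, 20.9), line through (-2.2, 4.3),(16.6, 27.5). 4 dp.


|cross product| = 365.36
|line direction| = sqrt(891.68) = 29.861
Distance = 365.36/sqrt(891.68) = 12.2354

12.2354


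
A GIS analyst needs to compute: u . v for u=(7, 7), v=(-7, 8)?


u . v = u_x*v_x + u_y*v_y = 7*(-7) + 7*8
= (-49) + 56 = 7

7


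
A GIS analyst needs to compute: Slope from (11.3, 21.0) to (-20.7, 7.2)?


slope = (y2-y1)/(x2-x1) = (7.2-21)/((-20.7)-11.3) = (-13.8)/(-32) = 0.4313

0.4313


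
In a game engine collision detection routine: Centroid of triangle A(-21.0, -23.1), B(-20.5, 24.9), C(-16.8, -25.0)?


Centroid = ((x_A+x_B+x_C)/3, (y_A+y_B+y_C)/3)
= (((-21)+(-20.5)+(-16.8))/3, ((-23.1)+24.9+(-25))/3)
= (-19.4333, -7.7333)

(-19.4333, -7.7333)


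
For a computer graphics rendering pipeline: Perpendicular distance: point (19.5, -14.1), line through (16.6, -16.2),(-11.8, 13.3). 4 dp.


|cross product| = 145.19
|line direction| = sqrt(1676.81) = 40.9489
Distance = 145.19/sqrt(1676.81) = 3.5456

3.5456


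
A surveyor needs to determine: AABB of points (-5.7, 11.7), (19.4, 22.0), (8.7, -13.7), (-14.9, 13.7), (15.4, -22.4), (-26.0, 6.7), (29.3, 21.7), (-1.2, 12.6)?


x range: [-26, 29.3]
y range: [-22.4, 22]
Bounding box: (-26,-22.4) to (29.3,22)

(-26,-22.4) to (29.3,22)


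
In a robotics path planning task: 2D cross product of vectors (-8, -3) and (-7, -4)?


u x v = u_x*v_y - u_y*v_x = (-8)*(-4) - (-3)*(-7)
= 32 - 21 = 11

11


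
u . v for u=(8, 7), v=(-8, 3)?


u . v = u_x*v_x + u_y*v_y = 8*(-8) + 7*3
= (-64) + 21 = -43

-43


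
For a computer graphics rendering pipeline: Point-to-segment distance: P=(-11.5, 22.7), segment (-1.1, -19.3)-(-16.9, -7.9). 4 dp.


Project P onto AB: t = 1 (clamped to [0,1])
Closest point on segment: (-16.9, -7.9)
Distance: 31.0728

31.0728


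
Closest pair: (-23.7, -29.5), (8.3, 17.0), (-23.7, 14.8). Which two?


d(P0,P1) = 56.4469, d(P0,P2) = 44.3, d(P1,P2) = 32.0755
Closest: P1 and P2

Closest pair: (8.3, 17.0) and (-23.7, 14.8), distance = 32.0755


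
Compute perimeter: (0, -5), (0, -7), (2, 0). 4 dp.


Sides: (0, -5)->(0, -7): sqrt(4) = 2, (0, -7)->(2, 0): sqrt(53) = 7.28011, (2, 0)->(0, -5): sqrt(29) = 5.385165
Sum = 14.665275
Perimeter = 14.6653

14.6653


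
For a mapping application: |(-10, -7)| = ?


|u| = sqrt((-10)^2 + (-7)^2) = sqrt(149) = 12.2066

12.2066


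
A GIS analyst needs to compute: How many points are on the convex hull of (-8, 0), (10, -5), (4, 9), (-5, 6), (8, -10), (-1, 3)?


Convex hull vertices (CCW): (-8, 0), (8, -10), (10, -5), (4, 9), (-5, 6)
Count = 5

5


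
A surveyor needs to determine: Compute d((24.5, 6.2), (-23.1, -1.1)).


dx=-47.6, dy=-7.3
d^2 = (-47.6)^2 + (-7.3)^2 = 2319.05
d = sqrt(2319.05) = 48.1565

48.1565


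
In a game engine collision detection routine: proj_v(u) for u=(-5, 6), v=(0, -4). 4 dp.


u.v = -24, |v| = sqrt(16) = 4
Scalar projection = u.v / |v| = -24 / sqrt(16) = -6

-6


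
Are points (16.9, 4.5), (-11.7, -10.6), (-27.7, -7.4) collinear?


Cross product: ((-11.7)-16.9)*((-7.4)-4.5) - ((-10.6)-4.5)*((-27.7)-16.9)
= -333.12

No, not collinear


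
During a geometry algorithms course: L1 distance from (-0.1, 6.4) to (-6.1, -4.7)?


|(-0.1)-(-6.1)| + |6.4-(-4.7)| = 6 + 11.1 = 17.1

17.1


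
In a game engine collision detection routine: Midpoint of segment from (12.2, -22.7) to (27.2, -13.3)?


M = ((12.2+27.2)/2, ((-22.7)+(-13.3))/2)
= (19.7, -18)

(19.7, -18)


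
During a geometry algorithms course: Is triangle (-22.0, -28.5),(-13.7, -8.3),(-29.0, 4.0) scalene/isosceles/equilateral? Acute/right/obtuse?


Side lengths squared: AB^2=476.93, BC^2=385.38, CA^2=1105.25
Sorted: [385.38, 476.93, 1105.25]
By sides: Scalene, By angles: Obtuse

Scalene, Obtuse


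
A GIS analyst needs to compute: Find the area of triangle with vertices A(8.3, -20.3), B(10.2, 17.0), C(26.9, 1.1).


Area = |x_A(y_B-y_C) + x_B(y_C-y_A) + x_C(y_A-y_B)|/2
= |131.97 + 218.28 + (-1003.37)|/2
= 653.12/2 = 326.56

326.56


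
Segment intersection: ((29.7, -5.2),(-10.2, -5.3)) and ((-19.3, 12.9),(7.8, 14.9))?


Cross products: d1=-588.51, d2=-511.42, d3=-727.09, d4=-804.18
d1*d2 < 0 and d3*d4 < 0? no

No, they don't intersect


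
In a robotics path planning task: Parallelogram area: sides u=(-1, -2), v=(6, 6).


|u x v| = |(-1)*6 - (-2)*6|
= |(-6) - (-12)| = 6

6


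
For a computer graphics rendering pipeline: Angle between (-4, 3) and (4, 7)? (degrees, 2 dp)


u.v = 5, |u| = sqrt(25) = 5, |v| = sqrt(65) = 8.0623
cos(theta) = u.v/(|u||v|) = 5/sqrt(1625) = 0.124035
theta = acos(0.124035) = 82.87 degrees

82.87 degrees


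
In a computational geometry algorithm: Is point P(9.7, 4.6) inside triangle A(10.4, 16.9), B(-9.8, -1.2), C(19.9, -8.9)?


Cross products: AB x AP = 235.79, BC x BP = 322.41, CA x CP = 134.91
All same sign? yes

Yes, inside


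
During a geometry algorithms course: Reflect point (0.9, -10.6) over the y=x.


Reflection over y=x: (x,y) -> (y,x)
(0.9, -10.6) -> (-10.6, 0.9)

(-10.6, 0.9)


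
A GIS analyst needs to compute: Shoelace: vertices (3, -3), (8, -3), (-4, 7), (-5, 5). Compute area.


Shoelace sum: (3*(-3) - 8*(-3)) + (8*7 - (-4)*(-3)) + ((-4)*5 - (-5)*7) + ((-5)*(-3) - 3*5)
= 74
Area = |74|/2 = 37

37


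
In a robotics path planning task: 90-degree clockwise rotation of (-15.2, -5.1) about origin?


90° CW: (x,y) -> (y, -x)
(-15.2,-5.1) -> (-5.1, 15.2)

(-5.1, 15.2)


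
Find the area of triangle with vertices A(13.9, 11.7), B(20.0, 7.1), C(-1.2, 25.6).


Area = |x_A(y_B-y_C) + x_B(y_C-y_A) + x_C(y_A-y_B)|/2
= |(-257.15) + 278 + (-5.52)|/2
= 15.33/2 = 7.665

7.665


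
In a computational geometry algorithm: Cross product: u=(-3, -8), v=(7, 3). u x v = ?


u x v = u_x*v_y - u_y*v_x = (-3)*3 - (-8)*7
= (-9) - (-56) = 47

47


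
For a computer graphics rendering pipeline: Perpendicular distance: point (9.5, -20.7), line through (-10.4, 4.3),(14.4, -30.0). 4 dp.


|cross product| = 62.57
|line direction| = sqrt(1791.53) = 42.3265
Distance = 62.57/sqrt(1791.53) = 1.4783

1.4783


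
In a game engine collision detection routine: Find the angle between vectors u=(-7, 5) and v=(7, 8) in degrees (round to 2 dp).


u.v = -9, |u| = sqrt(74) = 8.6023, |v| = sqrt(113) = 10.6301
cos(theta) = u.v/(|u||v|) = -9/sqrt(8362) = -0.098421
theta = acos(-0.098421) = 95.65 degrees

95.65 degrees


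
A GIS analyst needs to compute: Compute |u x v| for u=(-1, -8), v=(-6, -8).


|u x v| = |(-1)*(-8) - (-8)*(-6)|
= |8 - 48| = 40

40


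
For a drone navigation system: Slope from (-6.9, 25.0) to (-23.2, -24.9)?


slope = (y2-y1)/(x2-x1) = ((-24.9)-25)/((-23.2)-(-6.9)) = (-49.9)/(-16.3) = 3.0613

3.0613


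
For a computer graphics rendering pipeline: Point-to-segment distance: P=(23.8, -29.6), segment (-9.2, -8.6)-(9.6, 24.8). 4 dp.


Project P onto AB: t = 0 (clamped to [0,1])
Closest point on segment: (-9.2, -8.6)
Distance: 39.1152

39.1152


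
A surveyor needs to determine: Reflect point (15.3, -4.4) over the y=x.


Reflection over y=x: (x,y) -> (y,x)
(15.3, -4.4) -> (-4.4, 15.3)

(-4.4, 15.3)


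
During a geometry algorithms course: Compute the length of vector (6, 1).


|u| = sqrt(6^2 + 1^2) = sqrt(37) = 6.0828

6.0828


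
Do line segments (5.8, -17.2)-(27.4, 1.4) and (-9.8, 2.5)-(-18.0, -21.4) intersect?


Cross products: d1=534.38, d2=898.1, d3=715.68, d4=351.96
d1*d2 < 0 and d3*d4 < 0? no

No, they don't intersect


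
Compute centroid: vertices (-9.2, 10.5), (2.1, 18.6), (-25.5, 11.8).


Centroid = ((x_A+x_B+x_C)/3, (y_A+y_B+y_C)/3)
= (((-9.2)+2.1+(-25.5))/3, (10.5+18.6+11.8)/3)
= (-10.8667, 13.6333)

(-10.8667, 13.6333)


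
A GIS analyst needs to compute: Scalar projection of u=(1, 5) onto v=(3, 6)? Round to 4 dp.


u.v = 33, |v| = sqrt(45) = 6.7082
Scalar projection = u.v / |v| = 33 / sqrt(45) = 4.9193

4.9193


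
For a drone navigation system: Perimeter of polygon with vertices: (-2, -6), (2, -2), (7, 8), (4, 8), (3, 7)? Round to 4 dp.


Sides: (-2, -6)->(2, -2): sqrt(32) = 5.656854, (2, -2)->(7, 8): sqrt(125) = 11.18034, (7, 8)->(4, 8): sqrt(9) = 3, (4, 8)->(3, 7): sqrt(2) = 1.414214, (3, 7)->(-2, -6): sqrt(194) = 13.928388
Sum = 35.179796
Perimeter = 35.1798

35.1798


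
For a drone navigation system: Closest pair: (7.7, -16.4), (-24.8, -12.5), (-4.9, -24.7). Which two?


d(P0,P1) = 32.7332, d(P0,P2) = 15.0881, d(P1,P2) = 23.342
Closest: P0 and P2

Closest pair: (7.7, -16.4) and (-4.9, -24.7), distance = 15.0881


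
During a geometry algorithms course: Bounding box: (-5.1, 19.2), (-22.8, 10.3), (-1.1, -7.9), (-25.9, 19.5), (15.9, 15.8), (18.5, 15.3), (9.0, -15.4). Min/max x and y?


x range: [-25.9, 18.5]
y range: [-15.4, 19.5]
Bounding box: (-25.9,-15.4) to (18.5,19.5)

(-25.9,-15.4) to (18.5,19.5)


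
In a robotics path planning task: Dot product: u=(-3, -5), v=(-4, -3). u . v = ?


u . v = u_x*v_x + u_y*v_y = (-3)*(-4) + (-5)*(-3)
= 12 + 15 = 27

27


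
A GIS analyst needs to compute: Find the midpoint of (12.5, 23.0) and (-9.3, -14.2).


M = ((12.5+(-9.3))/2, (23+(-14.2))/2)
= (1.6, 4.4)

(1.6, 4.4)


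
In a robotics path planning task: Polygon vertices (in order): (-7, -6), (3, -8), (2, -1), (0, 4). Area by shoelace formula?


Shoelace sum: ((-7)*(-8) - 3*(-6)) + (3*(-1) - 2*(-8)) + (2*4 - 0*(-1)) + (0*(-6) - (-7)*4)
= 123
Area = |123|/2 = 61.5

61.5


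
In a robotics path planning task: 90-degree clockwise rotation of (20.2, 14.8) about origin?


90° CW: (x,y) -> (y, -x)
(20.2,14.8) -> (14.8, -20.2)

(14.8, -20.2)


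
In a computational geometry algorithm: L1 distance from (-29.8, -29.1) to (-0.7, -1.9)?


|(-29.8)-(-0.7)| + |(-29.1)-(-1.9)| = 29.1 + 27.2 = 56.3

56.3


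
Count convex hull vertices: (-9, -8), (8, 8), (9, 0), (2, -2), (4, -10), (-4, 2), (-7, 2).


Convex hull vertices (CCW): (-9, -8), (4, -10), (9, 0), (8, 8), (-7, 2)
Count = 5

5


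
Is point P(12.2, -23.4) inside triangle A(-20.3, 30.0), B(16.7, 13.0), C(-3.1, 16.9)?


Cross products: AB x AP = -1423.3, BC x BP = 738.27, CA x CP = 492.73
All same sign? no

No, outside


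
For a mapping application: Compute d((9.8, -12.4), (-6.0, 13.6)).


dx=-15.8, dy=26
d^2 = (-15.8)^2 + 26^2 = 925.64
d = sqrt(925.64) = 30.4243

30.4243


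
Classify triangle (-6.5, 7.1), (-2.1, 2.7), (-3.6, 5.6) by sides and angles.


Side lengths squared: AB^2=38.72, BC^2=10.66, CA^2=10.66
Sorted: [10.66, 10.66, 38.72]
By sides: Isosceles, By angles: Obtuse

Isosceles, Obtuse


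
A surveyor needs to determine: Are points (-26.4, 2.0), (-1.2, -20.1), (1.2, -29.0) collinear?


Cross product: ((-1.2)-(-26.4))*((-29)-2) - ((-20.1)-2)*(1.2-(-26.4))
= -171.24

No, not collinear


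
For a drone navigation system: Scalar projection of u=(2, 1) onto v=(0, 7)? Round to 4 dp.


u.v = 7, |v| = sqrt(49) = 7
Scalar projection = u.v / |v| = 7 / sqrt(49) = 1

1


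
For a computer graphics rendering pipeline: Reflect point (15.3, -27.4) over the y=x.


Reflection over y=x: (x,y) -> (y,x)
(15.3, -27.4) -> (-27.4, 15.3)

(-27.4, 15.3)


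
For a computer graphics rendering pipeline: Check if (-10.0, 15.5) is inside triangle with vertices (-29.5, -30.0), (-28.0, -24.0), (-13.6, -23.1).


Cross products: AB x AP = -48.75, BC x BP = 552.6, CA x CP = -588.9
All same sign? no

No, outside


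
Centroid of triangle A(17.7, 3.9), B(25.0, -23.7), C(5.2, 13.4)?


Centroid = ((x_A+x_B+x_C)/3, (y_A+y_B+y_C)/3)
= ((17.7+25+5.2)/3, (3.9+(-23.7)+13.4)/3)
= (15.9667, -2.1333)

(15.9667, -2.1333)


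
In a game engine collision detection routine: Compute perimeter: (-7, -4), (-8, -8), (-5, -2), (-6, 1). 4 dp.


Sides: (-7, -4)->(-8, -8): sqrt(17) = 4.123106, (-8, -8)->(-5, -2): sqrt(45) = 6.708204, (-5, -2)->(-6, 1): sqrt(10) = 3.162278, (-6, 1)->(-7, -4): sqrt(26) = 5.09902
Sum = 19.092608
Perimeter = 19.0926

19.0926


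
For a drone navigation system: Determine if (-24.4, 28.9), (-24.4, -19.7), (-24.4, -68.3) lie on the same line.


Cross product: ((-24.4)-(-24.4))*((-68.3)-28.9) - ((-19.7)-28.9)*((-24.4)-(-24.4))
= 0

Yes, collinear


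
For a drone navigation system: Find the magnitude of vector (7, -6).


|u| = sqrt(7^2 + (-6)^2) = sqrt(85) = 9.2195

9.2195


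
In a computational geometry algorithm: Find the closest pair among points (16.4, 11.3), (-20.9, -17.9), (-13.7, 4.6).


d(P0,P1) = 47.3701, d(P0,P2) = 30.8367, d(P1,P2) = 23.6239
Closest: P1 and P2

Closest pair: (-20.9, -17.9) and (-13.7, 4.6), distance = 23.6239


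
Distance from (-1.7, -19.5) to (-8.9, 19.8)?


dx=-7.2, dy=39.3
d^2 = (-7.2)^2 + 39.3^2 = 1596.33
d = sqrt(1596.33) = 39.9541

39.9541


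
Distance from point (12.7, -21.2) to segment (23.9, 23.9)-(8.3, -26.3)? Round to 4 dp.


Project P onto AB: t = 0.8825 (clamped to [0,1])
Closest point on segment: (10.1328, -20.4022)
Distance: 2.6883

2.6883


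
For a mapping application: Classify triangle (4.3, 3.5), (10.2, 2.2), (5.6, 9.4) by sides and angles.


Side lengths squared: AB^2=36.5, BC^2=73, CA^2=36.5
Sorted: [36.5, 36.5, 73]
By sides: Isosceles, By angles: Right

Isosceles, Right


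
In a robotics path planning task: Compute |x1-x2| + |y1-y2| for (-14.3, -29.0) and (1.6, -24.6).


|(-14.3)-1.6| + |(-29)-(-24.6)| = 15.9 + 4.4 = 20.3

20.3


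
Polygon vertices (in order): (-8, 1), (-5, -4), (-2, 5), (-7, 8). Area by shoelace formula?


Shoelace sum: ((-8)*(-4) - (-5)*1) + ((-5)*5 - (-2)*(-4)) + ((-2)*8 - (-7)*5) + ((-7)*1 - (-8)*8)
= 80
Area = |80|/2 = 40

40


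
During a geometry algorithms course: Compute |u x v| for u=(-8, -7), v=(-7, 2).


|u x v| = |(-8)*2 - (-7)*(-7)|
= |(-16) - 49| = 65

65


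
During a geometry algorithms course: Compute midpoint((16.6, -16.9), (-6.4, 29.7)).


M = ((16.6+(-6.4))/2, ((-16.9)+29.7)/2)
= (5.1, 6.4)

(5.1, 6.4)


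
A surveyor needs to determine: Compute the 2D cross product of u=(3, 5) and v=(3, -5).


u x v = u_x*v_y - u_y*v_x = 3*(-5) - 5*3
= (-15) - 15 = -30

-30


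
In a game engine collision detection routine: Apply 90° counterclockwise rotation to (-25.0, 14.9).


90° CCW: (x,y) -> (-y, x)
(-25,14.9) -> (-14.9, -25)

(-14.9, -25)


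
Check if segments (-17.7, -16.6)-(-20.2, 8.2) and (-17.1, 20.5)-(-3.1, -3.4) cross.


Cross products: d1=-533.74, d2=-246.29, d3=-107.63, d4=-395.08
d1*d2 < 0 and d3*d4 < 0? no

No, they don't intersect


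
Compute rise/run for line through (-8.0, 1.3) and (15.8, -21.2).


slope = (y2-y1)/(x2-x1) = ((-21.2)-1.3)/(15.8-(-8)) = (-22.5)/23.8 = -0.9454

-0.9454


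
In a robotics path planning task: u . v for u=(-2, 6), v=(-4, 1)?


u . v = u_x*v_x + u_y*v_y = (-2)*(-4) + 6*1
= 8 + 6 = 14

14


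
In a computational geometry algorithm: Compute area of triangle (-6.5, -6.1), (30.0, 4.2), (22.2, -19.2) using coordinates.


Area = |x_A(y_B-y_C) + x_B(y_C-y_A) + x_C(y_A-y_B)|/2
= |(-152.1) + (-393) + (-228.66)|/2
= 773.76/2 = 386.88

386.88


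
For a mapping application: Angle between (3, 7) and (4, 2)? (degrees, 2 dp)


u.v = 26, |u| = sqrt(58) = 7.6158, |v| = sqrt(20) = 4.4721
cos(theta) = u.v/(|u||v|) = 26/sqrt(1160) = 0.763386
theta = acos(0.763386) = 40.24 degrees

40.24 degrees


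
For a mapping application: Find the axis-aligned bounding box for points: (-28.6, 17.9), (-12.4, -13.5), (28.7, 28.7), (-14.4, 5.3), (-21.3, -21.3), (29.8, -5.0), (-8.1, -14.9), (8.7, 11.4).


x range: [-28.6, 29.8]
y range: [-21.3, 28.7]
Bounding box: (-28.6,-21.3) to (29.8,28.7)

(-28.6,-21.3) to (29.8,28.7)


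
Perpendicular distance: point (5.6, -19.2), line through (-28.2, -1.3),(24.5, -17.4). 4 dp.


|cross product| = 399.15
|line direction| = sqrt(3036.5) = 55.1044
Distance = 399.15/sqrt(3036.5) = 7.2435

7.2435


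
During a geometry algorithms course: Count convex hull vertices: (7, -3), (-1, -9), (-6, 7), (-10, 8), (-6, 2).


Convex hull vertices (CCW): (-10, 8), (-1, -9), (7, -3), (-6, 7)
Count = 4

4


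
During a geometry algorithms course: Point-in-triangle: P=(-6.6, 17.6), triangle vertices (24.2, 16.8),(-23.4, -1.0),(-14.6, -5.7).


Cross products: AB x AP = -586.32, BC x BP = 242.64, CA x CP = 724.04
All same sign? no

No, outside
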